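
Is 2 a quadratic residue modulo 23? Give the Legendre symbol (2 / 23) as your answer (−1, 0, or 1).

1

Pull out 2: since 23 ≡ 7 (mod 8), (2/23) = +1.
Reached (1/23) = 1. Collecting the sign flips along the way, the symbol is +1.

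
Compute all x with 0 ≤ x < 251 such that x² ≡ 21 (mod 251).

71, 180

Since 251 ≡ 3 (mod 4), a square root of 21 is 21^((251+1)/4) = 21^63 mod 251.
Repeated squaring: 21^2≡190, 21^4≡207, 21^8≡179, 21^16≡164, 21^32≡39 (mod 251).
21^63 = 21^(32+16+8+4+2+1) ≡ 180 (mod 251).
Check: 180² = 32400 ≡ 21 (mod 251). The two roots are 71 and 180.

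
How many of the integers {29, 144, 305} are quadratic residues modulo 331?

(29/331) = -1 → non-residue.
(144/331) = +1 → QR.
(305/331) = -1 → non-residue.
Total quadratic residues among the 3: 1.

1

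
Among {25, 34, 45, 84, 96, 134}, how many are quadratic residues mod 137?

(25/137) = +1 → QR.
(34/137) = +1 → QR.
(45/137) = -1 → non-residue.
(84/137) = -1 → non-residue.
(96/137) = -1 → non-residue.
(134/137) = -1 → non-residue.
Total quadratic residues among the 6: 2.

2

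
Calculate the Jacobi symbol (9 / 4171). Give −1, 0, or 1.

Reciprocity: 9 ≡ 1 and 4171 ≡ 3 (mod 4), so (9/4171) = +(4171/9).
Reduce top mod 9: now compute (4/9).
Pull out 2^2: since 9 ≡ 1 (mod 8), (2/9) = +1, so (2/9)^2 = +1.
Reached (1/9) = 1. Collecting the sign flips along the way, the symbol is +1.

1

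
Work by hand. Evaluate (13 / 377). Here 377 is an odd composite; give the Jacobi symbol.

Reciprocity: 13 ≡ 1 and 377 ≡ 1 (mod 4), so (13/377) = +(377/13).
Reduce top mod 13: now compute (0/13).
Top reduces to 0: gcd > 1, so the symbol is 0.

0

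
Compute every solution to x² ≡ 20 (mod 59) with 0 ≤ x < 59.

16, 43

Since 59 ≡ 3 (mod 4), a square root of 20 is 20^((59+1)/4) = 20^15 mod 59.
Repeated squaring: 20^2≡46, 20^4≡51, 20^8≡5 (mod 59).
20^15 = 20^(8+4+2+1) ≡ 16 (mod 59).
Check: 16² = 256 ≡ 20 (mod 59). The two roots are 16 and 43.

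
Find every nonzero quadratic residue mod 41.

1,2,4,5,8,9,10,16,18,20,21,23,25,31,32,33,36,37,39,40

Square k = 1,…,20 (k and 41−k give the same square):
1²=1, 2²=4, 3²=9, 4²=16, 5²=25, 6²=36, 7²≡8, 8²≡23, 9²≡40, 10²≡18, 11²≡39, 12²≡21, 13²≡5, 14²≡32, 15²≡20, 16²≡10, 17²≡2, 18²≡37, 19²≡33, 20²≡31 (mod 41).
So the quadratic residues mod 41 are {1, 2, 4, 5, 8, 9, 10, 16, 18, 20, 21, 23, 25, 31, 32, 33, 36, 37, 39, 40}.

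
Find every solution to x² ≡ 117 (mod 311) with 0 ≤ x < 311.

Since 311 ≡ 3 (mod 4), a square root of 117 is 117^((311+1)/4) = 117^78 mod 311.
Repeated squaring: 117^2≡5, 117^4≡25, 117^8≡3, 117^16≡9, 117^32≡81, 117^64≡30 (mod 311).
117^78 = 117^(64+8+4+2) ≡ 54 (mod 311).
Check: 54² = 2916 ≡ 117 (mod 311). The two roots are 54 and 257.

54, 257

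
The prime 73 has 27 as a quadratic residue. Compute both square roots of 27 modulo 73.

73 ≡ 1 (mod 4), so we find a root by search.
Trying successive values, 10² = 100 ≡ 27 (mod 73). The other root is 73 − 10 = 63.

10, 63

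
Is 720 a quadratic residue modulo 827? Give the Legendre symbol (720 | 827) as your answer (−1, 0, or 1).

Euler's criterion: (720/827) ≡ 720^413 (mod 827).
720^2 ≡ 698 (mod 827)
720^4 ≡ 101 (mod 827)
720^8 ≡ 277 (mod 827)
720^16 ≡ 645 (mod 827)
720^32 ≡ 44 (mod 827)
720^64 ≡ 282 (mod 827)
720^128 ≡ 132 (mod 827)
720^256 ≡ 57 (mod 827)
720^413 = 720^(256+128+16+8+4+1) ≡ 826 (mod 827).
Result is 826 ≡ −1, so (720/827) = −1.

-1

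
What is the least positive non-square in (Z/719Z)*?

(2/719) = +1, so 2 is a residue.
(3/719) = +1, so 3 is a residue.
(4/719) = +1, so 4 is a residue.
(5/719) = +1, so 5 is a residue.
(6/719) = +1, so 6 is a residue.
(7/719) = +1, so 7 is a residue.
(8/719) = +1, so 8 is a residue.
(9/719) = +1, so 9 is a residue.
(10/719) = +1, so 10 is a residue.
(11/719) = −1, so 11 is the smallest positive non-residue mod 719.

11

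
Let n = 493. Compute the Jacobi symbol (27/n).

Reciprocity: 27 ≡ 3 and 493 ≡ 1 (mod 4), so (27/493) = +(493/27).
Reduce top mod 27: now compute (7/27).
Reciprocity: 7 ≡ 3 and 27 ≡ 3 (mod 4), so (7/27) = −(27/7).
Reduce top mod 7: now compute (6/7).
Pull out 2: since 7 ≡ 7 (mod 8), (2/7) = +1.
Reciprocity: 3 ≡ 3 and 7 ≡ 3 (mod 4), so (3/7) = −(7/3).
Reduce top mod 3: now compute (1/3).
Reached (1/3) = 1. Collecting the sign flips along the way, the symbol is +1.

1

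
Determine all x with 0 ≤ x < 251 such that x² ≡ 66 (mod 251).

98, 153

Since 251 ≡ 3 (mod 4), a square root of 66 is 66^((251+1)/4) = 66^63 mod 251.
Repeated squaring: 66^2≡89, 66^4≡140, 66^8≡22, 66^16≡233, 66^32≡73 (mod 251).
66^63 = 66^(32+16+8+4+2+1) ≡ 153 (mod 251).
Check: 153² = 23409 ≡ 66 (mod 251). The two roots are 98 and 153.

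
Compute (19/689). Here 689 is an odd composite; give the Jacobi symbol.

Reciprocity: 19 ≡ 3 and 689 ≡ 1 (mod 4), so (19/689) = +(689/19).
Reduce top mod 19: now compute (5/19).
Reciprocity: 5 ≡ 1 and 19 ≡ 3 (mod 4), so (5/19) = +(19/5).
Reduce top mod 5: now compute (4/5).
Pull out 2^2: since 5 ≡ 5 (mod 8), (2/5) = -1, so (2/5)^2 = +1.
Reached (1/5) = 1. Collecting the sign flips along the way, the symbol is +1.

1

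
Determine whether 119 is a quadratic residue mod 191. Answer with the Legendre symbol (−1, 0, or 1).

-1

Reciprocity: 119 ≡ 3 and 191 ≡ 3 (mod 4), so (119/191) = −(191/119).
Reduce top mod 119: now compute (72/119).
Pull out 2^3: since 119 ≡ 7 (mod 8), (2/119) = +1, so (2/119)^3 = +1.
Reciprocity: 9 ≡ 1 and 119 ≡ 3 (mod 4), so (9/119) = +(119/9).
Reduce top mod 9: now compute (2/9).
Pull out 2: since 9 ≡ 1 (mod 8), (2/9) = +1.
Reached (1/9) = 1. Collecting the sign flips along the way, the symbol is -1.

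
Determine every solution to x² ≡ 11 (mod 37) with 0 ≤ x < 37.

14, 23

37 ≡ 1 (mod 4), so we find a root by search.
Trying successive values, 14² = 196 ≡ 11 (mod 37). The other root is 37 − 14 = 23.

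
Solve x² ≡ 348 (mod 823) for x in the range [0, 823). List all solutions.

320, 503

Since 823 ≡ 3 (mod 4), a square root of 348 is 348^((823+1)/4) = 348^206 mod 823.
Repeated squaring: 348^2≡123, 348^4≡315, 348^8≡465, 348^16≡599, 348^32≡796, 348^64≡729, 348^128≡606 (mod 823).
348^206 = 348^(128+64+8+4+2) ≡ 503 (mod 823).
Check: 503² = 253009 ≡ 348 (mod 823). The two roots are 320 and 503.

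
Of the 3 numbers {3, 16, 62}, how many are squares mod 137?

(3/137) = -1 → non-residue.
(16/137) = +1 → QR.
(62/137) = -1 → non-residue.
Total quadratic residues among the 3: 1.

1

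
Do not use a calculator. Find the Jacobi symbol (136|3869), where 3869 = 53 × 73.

Pull out 2^3: since 3869 ≡ 5 (mod 8), (2/3869) = -1, so (2/3869)^3 = -1.
Reciprocity: 17 ≡ 1 and 3869 ≡ 1 (mod 4), so (17/3869) = +(3869/17).
Reduce top mod 17: now compute (10/17).
Pull out 2: since 17 ≡ 1 (mod 8), (2/17) = +1.
Reciprocity: 5 ≡ 1 and 17 ≡ 1 (mod 4), so (5/17) = +(17/5).
Reduce top mod 5: now compute (2/5).
Pull out 2: since 5 ≡ 5 (mod 8), (2/5) = -1.
Reached (1/5) = 1. Collecting the sign flips along the way, the symbol is +1.

1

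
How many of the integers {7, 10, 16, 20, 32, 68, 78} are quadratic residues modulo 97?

2

(7/97) = -1 → non-residue.
(10/97) = -1 → non-residue.
(16/97) = +1 → QR.
(20/97) = -1 → non-residue.
(32/97) = +1 → QR.
(68/97) = -1 → non-residue.
(78/97) = -1 → non-residue.
Total quadratic residues among the 7: 2.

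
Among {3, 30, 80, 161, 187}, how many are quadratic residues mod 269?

(3/269) = -1 → non-residue.
(30/269) = +1 → QR.
(80/269) = +1 → QR.
(161/269) = -1 → non-residue.
(187/269) = -1 → non-residue.
Total quadratic residues among the 5: 2.

2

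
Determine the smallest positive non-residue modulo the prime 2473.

5

(2/2473) = +1, so 2 is a residue.
(3/2473) = +1, so 3 is a residue.
(4/2473) = +1, so 4 is a residue.
(5/2473) = −1, so 5 is the smallest positive non-residue mod 2473.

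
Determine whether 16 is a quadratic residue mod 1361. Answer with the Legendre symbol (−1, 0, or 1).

1

Pull out 2^4: since 1361 ≡ 1 (mod 8), (2/1361) = +1, so (2/1361)^4 = +1.
Reached (1/1361) = 1. Collecting the sign flips along the way, the symbol is +1.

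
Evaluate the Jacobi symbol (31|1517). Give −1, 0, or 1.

Reciprocity: 31 ≡ 3 and 1517 ≡ 1 (mod 4), so (31/1517) = +(1517/31).
Reduce top mod 31: now compute (29/31).
Reciprocity: 29 ≡ 1 and 31 ≡ 3 (mod 4), so (29/31) = +(31/29).
Reduce top mod 29: now compute (2/29).
Pull out 2: since 29 ≡ 5 (mod 8), (2/29) = -1.
Reached (1/29) = 1. Collecting the sign flips along the way, the symbol is -1.

-1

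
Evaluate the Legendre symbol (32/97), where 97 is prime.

1

Pull out 2^5: since 97 ≡ 1 (mod 8), (2/97) = +1, so (2/97)^5 = +1.
Reached (1/97) = 1. Collecting the sign flips along the way, the symbol is +1.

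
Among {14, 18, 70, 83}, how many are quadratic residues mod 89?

1

(14/89) = -1 → non-residue.
(18/89) = +1 → QR.
(70/89) = -1 → non-residue.
(83/89) = -1 → non-residue.
Total quadratic residues among the 4: 1.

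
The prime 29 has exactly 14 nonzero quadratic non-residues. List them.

2 3 8 10 11 12 14 15 17 18 19 21 26 27

Square k = 1,…,14 (k and 29−k give the same square):
1²=1, 2²=4, 3²=9, 4²=16, 5²=25, 6²≡7, 7²≡20, 8²≡6, 9²≡23, 10²≡13, 11²≡5, 12²≡28, 13²≡24, 14²≡22 (mod 29).
The residues are {1, 4, 5, 6, 7, 9, 13, 16, 20, 22, 23, 24, 25, 28}; the non-residues are the remaining 14 nonzero classes.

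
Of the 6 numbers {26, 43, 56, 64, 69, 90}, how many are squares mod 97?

(26/97) = -1 → non-residue.
(43/97) = +1 → QR.
(56/97) = -1 → non-residue.
(64/97) = +1 → QR.
(69/97) = -1 → non-residue.
(90/97) = -1 → non-residue.
Total quadratic residues among the 6: 2.

2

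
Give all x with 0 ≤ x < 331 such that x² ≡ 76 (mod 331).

Since 331 ≡ 3 (mod 4), a square root of 76 is 76^((331+1)/4) = 76^83 mod 331.
Repeated squaring: 76^2≡149, 76^4≡24, 76^8≡245, 76^16≡114, 76^32≡87, 76^64≡287 (mod 331).
76^83 = 76^(64+16+2+1) ≡ 71 (mod 331).
Check: 71² = 5041 ≡ 76 (mod 331). The two roots are 71 and 260.

71, 260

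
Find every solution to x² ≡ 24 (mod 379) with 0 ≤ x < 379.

85, 294

Since 379 ≡ 3 (mod 4), a square root of 24 is 24^((379+1)/4) = 24^95 mod 379.
Repeated squaring: 24^2≡197, 24^4≡151, 24^8≡61, 24^16≡310, 24^32≡213, 24^64≡268 (mod 379).
24^95 = 24^(64+16+8+4+2+1) ≡ 294 (mod 379).
Check: 294² = 86436 ≡ 24 (mod 379). The two roots are 85 and 294.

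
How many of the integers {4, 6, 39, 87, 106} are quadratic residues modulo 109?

3

(4/109) = +1 → QR.
(6/109) = -1 → non-residue.
(39/109) = -1 → non-residue.
(87/109) = +1 → QR.
(106/109) = +1 → QR.
Total quadratic residues among the 5: 3.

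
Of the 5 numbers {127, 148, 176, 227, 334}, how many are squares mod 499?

(127/499) = +1 → QR.
(148/499) = -1 → non-residue.
(176/499) = -1 → non-residue.
(227/499) = +1 → QR.
(334/499) = -1 → non-residue.
Total quadratic residues among the 5: 2.

2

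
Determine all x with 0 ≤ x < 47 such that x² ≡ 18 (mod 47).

21, 26

Since 47 ≡ 3 (mod 4), a square root of 18 is 18^((47+1)/4) = 18^12 mod 47.
Repeated squaring: 18^2≡42, 18^4≡25, 18^8≡14 (mod 47).
18^12 = 18^(8+4) ≡ 21 (mod 47).
Check: 21² = 441 ≡ 18 (mod 47). The two roots are 21 and 26.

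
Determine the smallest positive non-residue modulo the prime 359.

7

(2/359) = +1, so 2 is a residue.
(3/359) = +1, so 3 is a residue.
(4/359) = +1, so 4 is a residue.
(5/359) = +1, so 5 is a residue.
(6/359) = +1, so 6 is a residue.
(7/359) = −1, so 7 is the smallest positive non-residue mod 359.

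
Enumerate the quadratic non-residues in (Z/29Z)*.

Square k = 1,…,14 (k and 29−k give the same square):
1²=1, 2²=4, 3²=9, 4²=16, 5²=25, 6²≡7, 7²≡20, 8²≡6, 9²≡23, 10²≡13, 11²≡5, 12²≡28, 13²≡24, 14²≡22 (mod 29).
The residues are {1, 4, 5, 6, 7, 9, 13, 16, 20, 22, 23, 24, 25, 28}; the non-residues are the remaining 14 nonzero classes.

2 3 8 10 11 12 14 15 17 18 19 21 26 27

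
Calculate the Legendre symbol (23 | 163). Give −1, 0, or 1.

-1

Reciprocity: 23 ≡ 3 and 163 ≡ 3 (mod 4), so (23/163) = −(163/23).
Reduce top mod 23: now compute (2/23).
Pull out 2: since 23 ≡ 7 (mod 8), (2/23) = +1.
Reached (1/23) = 1. Collecting the sign flips along the way, the symbol is -1.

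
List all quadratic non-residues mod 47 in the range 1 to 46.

5 10 11 13 15 19 20 22 23 26 29 30 31 33 35 38 39 40 41 43 44 45 46

Square k = 1,…,23 (k and 47−k give the same square):
1²=1, 2²=4, 3²=9, 4²=16, 5²=25, 6²=36, 7²≡2, 8²≡17, 9²≡34, 10²≡6, 11²≡27, 12²≡3, 13²≡28, 14²≡8, 15²≡37, 16²≡21, 17²≡7, 18²≡42, 19²≡32, 20²≡24, 21²≡18, 22²≡14, 23²≡12 (mod 47).
The residues are {1, 2, 3, 4, 6, 7, 8, 9, 12, 14, 16, 17, 18, 21, 24, 25, 27, 28, 32, 34, 36, 37, 42}; the non-residues are the remaining 23 nonzero classes.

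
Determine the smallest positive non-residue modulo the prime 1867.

2

(2/1867) = −1, so 2 is the smallest positive non-residue mod 1867.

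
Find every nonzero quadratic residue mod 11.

Square k = 1,…,5 (k and 11−k give the same square):
1²=1, 2²=4, 3²=9, 4²≡5, 5²≡3 (mod 11).
So the quadratic residues mod 11 are {1, 3, 4, 5, 9}.

1 3 4 5 9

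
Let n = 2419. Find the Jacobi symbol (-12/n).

First reduce: -12 ≡ 2407 (mod 2419).
Reciprocity: 2407 ≡ 3 and 2419 ≡ 3 (mod 4), so (2407/2419) = −(2419/2407).
Reduce top mod 2407: now compute (12/2407).
Pull out 2^2: since 2407 ≡ 7 (mod 8), (2/2407) = +1, so (2/2407)^2 = +1.
Reciprocity: 3 ≡ 3 and 2407 ≡ 3 (mod 4), so (3/2407) = −(2407/3).
Reduce top mod 3: now compute (1/3).
Reached (1/3) = 1. Collecting the sign flips along the way, the symbol is +1.

1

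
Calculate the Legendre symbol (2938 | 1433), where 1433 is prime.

1

First reduce: 2938 ≡ 72 (mod 1433).
Pull out 2^3: since 1433 ≡ 1 (mod 8), (2/1433) = +1, so (2/1433)^3 = +1.
Reciprocity: 9 ≡ 1 and 1433 ≡ 1 (mod 4), so (9/1433) = +(1433/9).
Reduce top mod 9: now compute (2/9).
Pull out 2: since 9 ≡ 1 (mod 8), (2/9) = +1.
Reached (1/9) = 1. Collecting the sign flips along the way, the symbol is +1.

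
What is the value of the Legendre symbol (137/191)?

-1

Reciprocity: 137 ≡ 1 and 191 ≡ 3 (mod 4), so (137/191) = +(191/137).
Reduce top mod 137: now compute (54/137).
Pull out 2: since 137 ≡ 1 (mod 8), (2/137) = +1.
Reciprocity: 27 ≡ 3 and 137 ≡ 1 (mod 4), so (27/137) = +(137/27).
Reduce top mod 27: now compute (2/27).
Pull out 2: since 27 ≡ 3 (mod 8), (2/27) = -1.
Reached (1/27) = 1. Collecting the sign flips along the way, the symbol is -1.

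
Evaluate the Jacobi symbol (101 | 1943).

1

Reciprocity: 101 ≡ 1 and 1943 ≡ 3 (mod 4), so (101/1943) = +(1943/101).
Reduce top mod 101: now compute (24/101).
Pull out 2^3: since 101 ≡ 5 (mod 8), (2/101) = -1, so (2/101)^3 = -1.
Reciprocity: 3 ≡ 3 and 101 ≡ 1 (mod 4), so (3/101) = +(101/3).
Reduce top mod 3: now compute (2/3).
Pull out 2: since 3 ≡ 3 (mod 8), (2/3) = -1.
Reached (1/3) = 1. Collecting the sign flips along the way, the symbol is +1.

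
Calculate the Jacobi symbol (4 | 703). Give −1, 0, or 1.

Pull out 2^2: since 703 ≡ 7 (mod 8), (2/703) = +1, so (2/703)^2 = +1.
Reached (1/703) = 1. Collecting the sign flips along the way, the symbol is +1.

1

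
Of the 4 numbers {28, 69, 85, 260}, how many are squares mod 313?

1

(28/313) = -1 → non-residue.
(69/313) = -1 → non-residue.
(85/313) = +1 → QR.
(260/313) = -1 → non-residue.
Total quadratic residues among the 4: 1.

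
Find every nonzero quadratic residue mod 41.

1 2 4 5 8 9 10 16 18 20 21 23 25 31 32 33 36 37 39 40

Square k = 1,…,20 (k and 41−k give the same square):
1²=1, 2²=4, 3²=9, 4²=16, 5²=25, 6²=36, 7²≡8, 8²≡23, 9²≡40, 10²≡18, 11²≡39, 12²≡21, 13²≡5, 14²≡32, 15²≡20, 16²≡10, 17²≡2, 18²≡37, 19²≡33, 20²≡31 (mod 41).
So the quadratic residues mod 41 are {1, 2, 4, 5, 8, 9, 10, 16, 18, 20, 21, 23, 25, 31, 32, 33, 36, 37, 39, 40}.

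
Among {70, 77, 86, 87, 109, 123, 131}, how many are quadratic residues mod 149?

2

(70/149) = -1 → non-residue.
(77/149) = -1 → non-residue.
(86/149) = +1 → QR.
(87/149) = -1 → non-residue.
(109/149) = -1 → non-residue.
(123/149) = +1 → QR.
(131/149) = -1 → non-residue.
Total quadratic residues among the 7: 2.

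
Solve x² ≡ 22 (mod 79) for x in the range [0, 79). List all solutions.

38, 41

Since 79 ≡ 3 (mod 4), a square root of 22 is 22^((79+1)/4) = 22^20 mod 79.
Repeated squaring: 22^2≡10, 22^4≡21, 22^8≡46, 22^16≡62 (mod 79).
22^20 = 22^(16+4) ≡ 38 (mod 79).
Check: 38² = 1444 ≡ 22 (mod 79). The two roots are 38 and 41.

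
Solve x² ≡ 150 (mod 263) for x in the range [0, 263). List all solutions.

26, 237

Since 263 ≡ 3 (mod 4), a square root of 150 is 150^((263+1)/4) = 150^66 mod 263.
Repeated squaring: 150^2≡145, 150^4≡248, 150^8≡225, 150^16≡129, 150^32≡72, 150^64≡187 (mod 263).
150^66 = 150^(64+2) ≡ 26 (mod 263).
Check: 26² = 676 ≡ 150 (mod 263). The two roots are 26 and 237.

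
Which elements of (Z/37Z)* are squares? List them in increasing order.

Square k = 1,…,18 (k and 37−k give the same square):
1²=1, 2²=4, 3²=9, 4²=16, 5²=25, 6²=36, 7²≡12, 8²≡27, 9²≡7, 10²≡26, 11²≡10, 12²≡33, 13²≡21, 14²≡11, 15²≡3, 16²≡34, 17²≡30, 18²≡28 (mod 37).
So the quadratic residues mod 37 are {1, 3, 4, 7, 9, 10, 11, 12, 16, 21, 25, 26, 27, 28, 30, 33, 34, 36}.

1,3,4,7,9,10,11,12,16,21,25,26,27,28,30,33,34,36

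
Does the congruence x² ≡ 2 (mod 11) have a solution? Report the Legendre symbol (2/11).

Euler's criterion: (2/11) ≡ 2^5 (mod 11).
2^2 ≡ 4 (mod 11)
2^4 ≡ 5 (mod 11)
2^5 = 2^(4+1) ≡ 10 (mod 11).
Result is 10 ≡ −1, so (2/11) = −1.

-1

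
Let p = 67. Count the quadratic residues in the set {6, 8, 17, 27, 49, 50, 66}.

(6/67) = +1 → QR.
(8/67) = -1 → non-residue.
(17/67) = +1 → QR.
(27/67) = -1 → non-residue.
(49/67) = +1 → QR.
(50/67) = -1 → non-residue.
(66/67) = -1 → non-residue.
Total quadratic residues among the 7: 3.

3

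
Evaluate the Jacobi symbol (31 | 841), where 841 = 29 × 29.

1

Reciprocity: 31 ≡ 3 and 841 ≡ 1 (mod 4), so (31/841) = +(841/31).
Reduce top mod 31: now compute (4/31).
Pull out 2^2: since 31 ≡ 7 (mod 8), (2/31) = +1, so (2/31)^2 = +1.
Reached (1/31) = 1. Collecting the sign flips along the way, the symbol is +1.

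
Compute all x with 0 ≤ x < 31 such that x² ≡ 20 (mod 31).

12, 19

Since 31 ≡ 3 (mod 4), a square root of 20 is 20^((31+1)/4) = 20^8 mod 31.
Repeated squaring: 20^2≡28, 20^4≡9, 20^8≡19 (mod 31).
20^8 = 20^(8) ≡ 19 (mod 31).
Check: 19² = 361 ≡ 20 (mod 31). The two roots are 12 and 19.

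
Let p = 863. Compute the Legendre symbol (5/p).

Reciprocity: 5 ≡ 1 and 863 ≡ 3 (mod 4), so (5/863) = +(863/5).
Reduce top mod 5: now compute (3/5).
Reciprocity: 3 ≡ 3 and 5 ≡ 1 (mod 4), so (3/5) = +(5/3).
Reduce top mod 3: now compute (2/3).
Pull out 2: since 3 ≡ 3 (mod 8), (2/3) = -1.
Reached (1/3) = 1. Collecting the sign flips along the way, the symbol is -1.

-1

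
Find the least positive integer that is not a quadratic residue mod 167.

5

(2/167) = +1, so 2 is a residue.
(3/167) = +1, so 3 is a residue.
(4/167) = +1, so 4 is a residue.
(5/167) = −1, so 5 is the smallest positive non-residue mod 167.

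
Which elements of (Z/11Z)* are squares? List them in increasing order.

1 3 4 5 9

Square k = 1,…,5 (k and 11−k give the same square):
1²=1, 2²=4, 3²=9, 4²≡5, 5²≡3 (mod 11).
So the quadratic residues mod 11 are {1, 3, 4, 5, 9}.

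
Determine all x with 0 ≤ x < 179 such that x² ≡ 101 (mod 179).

82, 97

Since 179 ≡ 3 (mod 4), a square root of 101 is 101^((179+1)/4) = 101^45 mod 179.
Repeated squaring: 101^2≡177, 101^4≡4, 101^8≡16, 101^16≡77, 101^32≡22 (mod 179).
101^45 = 101^(32+8+4+1) ≡ 82 (mod 179).
Check: 82² = 6724 ≡ 101 (mod 179). The two roots are 82 and 97.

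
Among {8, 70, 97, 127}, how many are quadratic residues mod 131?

0

(8/131) = -1 → non-residue.
(70/131) = -1 → non-residue.
(97/131) = -1 → non-residue.
(127/131) = -1 → non-residue.
Total quadratic residues among the 4: 0.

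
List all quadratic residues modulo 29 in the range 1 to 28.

1,4,5,6,7,9,13,16,20,22,23,24,25,28

Square k = 1,…,14 (k and 29−k give the same square):
1²=1, 2²=4, 3²=9, 4²=16, 5²=25, 6²≡7, 7²≡20, 8²≡6, 9²≡23, 10²≡13, 11²≡5, 12²≡28, 13²≡24, 14²≡22 (mod 29).
So the quadratic residues mod 29 are {1, 4, 5, 6, 7, 9, 13, 16, 20, 22, 23, 24, 25, 28}.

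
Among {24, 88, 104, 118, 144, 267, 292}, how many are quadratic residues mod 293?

6

(24/293) = +1 → QR.
(88/293) = +1 → QR.
(104/293) = +1 → QR.
(118/293) = -1 → non-residue.
(144/293) = +1 → QR.
(267/293) = +1 → QR.
(292/293) = +1 → QR.
Total quadratic residues among the 7: 6.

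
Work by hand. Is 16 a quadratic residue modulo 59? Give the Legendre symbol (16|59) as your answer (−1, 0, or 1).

Euler's criterion: (16/59) ≡ 16^29 (mod 59).
16^2 ≡ 20 (mod 59)
16^4 ≡ 46 (mod 59)
16^8 ≡ 51 (mod 59)
16^16 ≡ 5 (mod 59)
16^29 = 16^(16+8+4+1) ≡ 1 (mod 59).
Result is 1, so (16/59) = 1.

1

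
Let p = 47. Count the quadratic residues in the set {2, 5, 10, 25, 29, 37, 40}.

(2/47) = +1 → QR.
(5/47) = -1 → non-residue.
(10/47) = -1 → non-residue.
(25/47) = +1 → QR.
(29/47) = -1 → non-residue.
(37/47) = +1 → QR.
(40/47) = -1 → non-residue.
Total quadratic residues among the 7: 3.

3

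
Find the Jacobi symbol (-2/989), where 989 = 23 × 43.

First reduce: -2 ≡ 987 (mod 989).
Reciprocity: 987 ≡ 3 and 989 ≡ 1 (mod 4), so (987/989) = +(989/987).
Reduce top mod 987: now compute (2/987).
Pull out 2: since 987 ≡ 3 (mod 8), (2/987) = -1.
Reached (1/987) = 1. Collecting the sign flips along the way, the symbol is -1.

-1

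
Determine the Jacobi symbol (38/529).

Pull out 2: since 529 ≡ 1 (mod 8), (2/529) = +1.
Reciprocity: 19 ≡ 3 and 529 ≡ 1 (mod 4), so (19/529) = +(529/19).
Reduce top mod 19: now compute (16/19).
Pull out 2^4: since 19 ≡ 3 (mod 8), (2/19) = -1, so (2/19)^4 = +1.
Reached (1/19) = 1. Collecting the sign flips along the way, the symbol is +1.

1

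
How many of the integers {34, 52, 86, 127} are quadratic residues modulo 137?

(34/137) = +1 → QR.
(52/137) = -1 → non-residue.
(86/137) = -1 → non-residue.
(127/137) = -1 → non-residue.
Total quadratic residues among the 4: 1.

1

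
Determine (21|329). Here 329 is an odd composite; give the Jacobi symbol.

0

Reciprocity: 21 ≡ 1 and 329 ≡ 1 (mod 4), so (21/329) = +(329/21).
Reduce top mod 21: now compute (14/21).
Pull out 2: since 21 ≡ 5 (mod 8), (2/21) = -1.
Reciprocity: 7 ≡ 3 and 21 ≡ 1 (mod 4), so (7/21) = +(21/7).
Reduce top mod 7: now compute (0/7).
Top reduces to 0: gcd > 1, so the symbol is 0.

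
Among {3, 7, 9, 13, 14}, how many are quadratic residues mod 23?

(3/23) = +1 → QR.
(7/23) = -1 → non-residue.
(9/23) = +1 → QR.
(13/23) = +1 → QR.
(14/23) = -1 → non-residue.
Total quadratic residues among the 5: 3.

3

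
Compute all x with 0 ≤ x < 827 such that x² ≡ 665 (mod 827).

Since 827 ≡ 3 (mod 4), a square root of 665 is 665^((827+1)/4) = 665^207 mod 827.
Repeated squaring: 665^2≡607, 665^4≡434, 665^8≡627, 665^16≡304, 665^32≡619, 665^64≡260, 665^128≡613 (mod 827).
665^207 = 665^(128+64+8+4+2+1) ≡ 556 (mod 827).
Check: 556² = 309136 ≡ 665 (mod 827). The two roots are 271 and 556.

271, 556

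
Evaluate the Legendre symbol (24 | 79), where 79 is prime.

-1

Euler's criterion: (24/79) ≡ 24^39 (mod 79).
24^2 ≡ 23 (mod 79)
24^4 ≡ 55 (mod 79)
24^8 ≡ 23 (mod 79)
24^16 ≡ 55 (mod 79)
24^32 ≡ 23 (mod 79)
24^39 = 24^(32+4+2+1) ≡ 78 (mod 79).
Result is 78 ≡ −1, so (24/79) = −1.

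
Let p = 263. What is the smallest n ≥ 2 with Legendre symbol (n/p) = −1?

5

(2/263) = +1, so 2 is a residue.
(3/263) = +1, so 3 is a residue.
(4/263) = +1, so 4 is a residue.
(5/263) = −1, so 5 is the smallest positive non-residue mod 263.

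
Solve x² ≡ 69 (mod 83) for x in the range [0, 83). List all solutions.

Since 83 ≡ 3 (mod 4), a square root of 69 is 69^((83+1)/4) = 69^21 mod 83.
Repeated squaring: 69^2≡30, 69^4≡70, 69^8≡3, 69^16≡9 (mod 83).
69^21 = 69^(16+4+1) ≡ 61 (mod 83).
Check: 61² = 3721 ≡ 69 (mod 83). The two roots are 22 and 61.

22, 61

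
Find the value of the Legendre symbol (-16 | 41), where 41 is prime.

Euler's criterion: (-16/41) ≡ 25^20 (mod 41).
25^2 ≡ 10 (mod 41)
25^4 ≡ 18 (mod 41)
25^8 ≡ 37 (mod 41)
25^16 ≡ 16 (mod 41)
25^20 = 25^(16+4) ≡ 1 (mod 41).
Result is 1, so (-16/41) = 1.

1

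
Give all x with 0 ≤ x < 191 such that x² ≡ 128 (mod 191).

Since 191 ≡ 3 (mod 4), a square root of 128 is 128^((191+1)/4) = 128^48 mod 191.
Repeated squaring: 128^2≡149, 128^4≡45, 128^8≡115, 128^16≡46, 128^32≡15 (mod 191).
128^48 = 128^(32+16) ≡ 117 (mod 191).
Check: 117² = 13689 ≡ 128 (mod 191). The two roots are 74 and 117.

74, 117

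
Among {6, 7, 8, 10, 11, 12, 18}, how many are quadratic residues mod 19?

(6/19) = +1 → QR.
(7/19) = +1 → QR.
(8/19) = -1 → non-residue.
(10/19) = -1 → non-residue.
(11/19) = +1 → QR.
(12/19) = -1 → non-residue.
(18/19) = -1 → non-residue.
Total quadratic residues among the 7: 3.

3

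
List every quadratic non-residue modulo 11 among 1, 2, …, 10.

Square k = 1,…,5 (k and 11−k give the same square):
1²=1, 2²=4, 3²=9, 4²≡5, 5²≡3 (mod 11).
The residues are {1, 3, 4, 5, 9}; the non-residues are the remaining 5 nonzero classes.

2 6 7 8 10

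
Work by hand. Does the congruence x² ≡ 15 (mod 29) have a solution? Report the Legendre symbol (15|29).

-1

Euler's criterion: (15/29) ≡ 15^14 (mod 29).
15^2 ≡ 22 (mod 29)
15^4 ≡ 20 (mod 29)
15^8 ≡ 23 (mod 29)
15^14 = 15^(8+4+2) ≡ 28 (mod 29).
Result is 28 ≡ −1, so (15/29) = −1.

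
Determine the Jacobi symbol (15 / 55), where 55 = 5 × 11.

Reciprocity: 15 ≡ 3 and 55 ≡ 3 (mod 4), so (15/55) = −(55/15).
Reduce top mod 15: now compute (10/15).
Pull out 2: since 15 ≡ 7 (mod 8), (2/15) = +1.
Reciprocity: 5 ≡ 1 and 15 ≡ 3 (mod 4), so (5/15) = +(15/5).
Reduce top mod 5: now compute (0/5).
Top reduces to 0: gcd > 1, so the symbol is 0.

0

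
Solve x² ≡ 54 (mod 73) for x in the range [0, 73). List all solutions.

28, 45

73 ≡ 1 (mod 4), so we find a root by search.
Trying successive values, 28² = 784 ≡ 54 (mod 73). The other root is 73 − 28 = 45.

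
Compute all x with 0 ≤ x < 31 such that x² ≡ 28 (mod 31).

11, 20

Since 31 ≡ 3 (mod 4), a square root of 28 is 28^((31+1)/4) = 28^8 mod 31.
Repeated squaring: 28^2≡9, 28^4≡19, 28^8≡20 (mod 31).
28^8 = 28^(8) ≡ 20 (mod 31).
Check: 20² = 400 ≡ 28 (mod 31). The two roots are 11 and 20.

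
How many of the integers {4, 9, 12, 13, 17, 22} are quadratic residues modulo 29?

(4/29) = +1 → QR.
(9/29) = +1 → QR.
(12/29) = -1 → non-residue.
(13/29) = +1 → QR.
(17/29) = -1 → non-residue.
(22/29) = +1 → QR.
Total quadratic residues among the 6: 4.

4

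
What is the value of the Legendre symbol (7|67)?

-1

Euler's criterion: (7/67) ≡ 7^33 (mod 67).
7^2 ≡ 49 (mod 67)
7^4 ≡ 56 (mod 67)
7^8 ≡ 54 (mod 67)
7^16 ≡ 35 (mod 67)
7^32 ≡ 19 (mod 67)
7^33 = 7^(32+1) ≡ 66 (mod 67).
Result is 66 ≡ −1, so (7/67) = −1.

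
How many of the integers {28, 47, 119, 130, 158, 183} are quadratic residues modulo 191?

2

(28/191) = -1 → non-residue.
(47/191) = -1 → non-residue.
(119/191) = -1 → non-residue.
(130/191) = +1 → QR.
(158/191) = +1 → QR.
(183/191) = -1 → non-residue.
Total quadratic residues among the 6: 2.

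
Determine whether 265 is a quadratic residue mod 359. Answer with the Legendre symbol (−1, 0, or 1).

-1

Reciprocity: 265 ≡ 1 and 359 ≡ 3 (mod 4), so (265/359) = +(359/265).
Reduce top mod 265: now compute (94/265).
Pull out 2: since 265 ≡ 1 (mod 8), (2/265) = +1.
Reciprocity: 47 ≡ 3 and 265 ≡ 1 (mod 4), so (47/265) = +(265/47).
Reduce top mod 47: now compute (30/47).
Pull out 2: since 47 ≡ 7 (mod 8), (2/47) = +1.
Reciprocity: 15 ≡ 3 and 47 ≡ 3 (mod 4), so (15/47) = −(47/15).
Reduce top mod 15: now compute (2/15).
Pull out 2: since 15 ≡ 7 (mod 8), (2/15) = +1.
Reached (1/15) = 1. Collecting the sign flips along the way, the symbol is -1.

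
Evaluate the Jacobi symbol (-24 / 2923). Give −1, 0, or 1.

First reduce: -24 ≡ 2899 (mod 2923).
Reciprocity: 2899 ≡ 3 and 2923 ≡ 3 (mod 4), so (2899/2923) = −(2923/2899).
Reduce top mod 2899: now compute (24/2899).
Pull out 2^3: since 2899 ≡ 3 (mod 8), (2/2899) = -1, so (2/2899)^3 = -1.
Reciprocity: 3 ≡ 3 and 2899 ≡ 3 (mod 4), so (3/2899) = −(2899/3).
Reduce top mod 3: now compute (1/3).
Reached (1/3) = 1. Collecting the sign flips along the way, the symbol is -1.

-1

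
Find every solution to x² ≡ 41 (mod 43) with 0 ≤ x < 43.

16, 27

Since 43 ≡ 3 (mod 4), a square root of 41 is 41^((43+1)/4) = 41^11 mod 43.
Repeated squaring: 41^2≡4, 41^4≡16, 41^8≡41 (mod 43).
41^11 = 41^(8+2+1) ≡ 16 (mod 43).
Check: 16² = 256 ≡ 41 (mod 43). The two roots are 16 and 27.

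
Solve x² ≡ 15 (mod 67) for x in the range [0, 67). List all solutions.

22, 45

Since 67 ≡ 3 (mod 4), a square root of 15 is 15^((67+1)/4) = 15^17 mod 67.
Repeated squaring: 15^2≡24, 15^4≡40, 15^8≡59, 15^16≡64 (mod 67).
15^17 = 15^(16+1) ≡ 22 (mod 67).
Check: 22² = 484 ≡ 15 (mod 67). The two roots are 22 and 45.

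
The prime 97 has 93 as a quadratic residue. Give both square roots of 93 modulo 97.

97 ≡ 1 (mod 4), so we find a root by search.
Trying successive values, 44² = 1936 ≡ 93 (mod 97). The other root is 97 − 44 = 53.

44, 53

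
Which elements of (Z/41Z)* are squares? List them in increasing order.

Square k = 1,…,20 (k and 41−k give the same square):
1²=1, 2²=4, 3²=9, 4²=16, 5²=25, 6²=36, 7²≡8, 8²≡23, 9²≡40, 10²≡18, 11²≡39, 12²≡21, 13²≡5, 14²≡32, 15²≡20, 16²≡10, 17²≡2, 18²≡37, 19²≡33, 20²≡31 (mod 41).
So the quadratic residues mod 41 are {1, 2, 4, 5, 8, 9, 10, 16, 18, 20, 21, 23, 25, 31, 32, 33, 36, 37, 39, 40}.

1,2,4,5,8,9,10,16,18,20,21,23,25,31,32,33,36,37,39,40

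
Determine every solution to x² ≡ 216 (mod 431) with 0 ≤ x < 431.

Since 431 ≡ 3 (mod 4), a square root of 216 is 216^((431+1)/4) = 216^108 mod 431.
Repeated squaring: 216^2≡108, 216^4≡27, 216^8≡298, 216^16≡18, 216^32≡324, 216^64≡243 (mod 431).
216^108 = 216^(64+32+8+4) ≡ 337 (mod 431).
Check: 337² = 113569 ≡ 216 (mod 431). The two roots are 94 and 337.

94, 337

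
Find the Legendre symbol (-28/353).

First reduce: -28 ≡ 325 (mod 353).
Reciprocity: 325 ≡ 1 and 353 ≡ 1 (mod 4), so (325/353) = +(353/325).
Reduce top mod 325: now compute (28/325).
Pull out 2^2: since 325 ≡ 5 (mod 8), (2/325) = -1, so (2/325)^2 = +1.
Reciprocity: 7 ≡ 3 and 325 ≡ 1 (mod 4), so (7/325) = +(325/7).
Reduce top mod 7: now compute (3/7).
Reciprocity: 3 ≡ 3 and 7 ≡ 3 (mod 4), so (3/7) = −(7/3).
Reduce top mod 3: now compute (1/3).
Reached (1/3) = 1. Collecting the sign flips along the way, the symbol is -1.

-1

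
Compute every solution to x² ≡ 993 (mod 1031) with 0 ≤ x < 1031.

Since 1031 ≡ 3 (mod 4), a square root of 993 is 993^((1031+1)/4) = 993^258 mod 1031.
Repeated squaring: 993^2≡413, 993^4≡454, 993^8≡947, 993^16≡870, 993^32≡146, 993^64≡696, 993^128≡877, 993^256≡3 (mod 1031).
993^258 = 993^(256+2) ≡ 208 (mod 1031).
Check: 208² = 43264 ≡ 993 (mod 1031). The two roots are 208 and 823.

208, 823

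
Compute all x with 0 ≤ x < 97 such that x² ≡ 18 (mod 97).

97 ≡ 1 (mod 4), so we find a root by search.
Trying successive values, 42² = 1764 ≡ 18 (mod 97). The other root is 97 − 42 = 55.

42, 55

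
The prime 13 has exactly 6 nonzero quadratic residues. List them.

Square k = 1,…,6 (k and 13−k give the same square):
1²=1, 2²=4, 3²=9, 4²≡3, 5²≡12, 6²≡10 (mod 13).
So the quadratic residues mod 13 are {1, 3, 4, 9, 10, 12}.

1 3 4 9 10 12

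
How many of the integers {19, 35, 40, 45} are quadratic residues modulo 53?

(19/53) = -1 → non-residue.
(35/53) = -1 → non-residue.
(40/53) = +1 → QR.
(45/53) = -1 → non-residue.
Total quadratic residues among the 4: 1.

1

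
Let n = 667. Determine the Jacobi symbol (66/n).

Pull out 2: since 667 ≡ 3 (mod 8), (2/667) = -1.
Reciprocity: 33 ≡ 1 and 667 ≡ 3 (mod 4), so (33/667) = +(667/33).
Reduce top mod 33: now compute (7/33).
Reciprocity: 7 ≡ 3 and 33 ≡ 1 (mod 4), so (7/33) = +(33/7).
Reduce top mod 7: now compute (5/7).
Reciprocity: 5 ≡ 1 and 7 ≡ 3 (mod 4), so (5/7) = +(7/5).
Reduce top mod 5: now compute (2/5).
Pull out 2: since 5 ≡ 5 (mod 8), (2/5) = -1.
Reached (1/5) = 1. Collecting the sign flips along the way, the symbol is +1.

1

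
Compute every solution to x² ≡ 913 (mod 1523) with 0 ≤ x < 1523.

Since 1523 ≡ 3 (mod 4), a square root of 913 is 913^((1523+1)/4) = 913^381 mod 1523.
Repeated squaring: 913^2≡488, 913^4≡556, 913^8≡1490, 913^16≡1089, 913^32≡1027, 913^64≡813, 913^128≡1510, 913^256≡169 (mod 1523).
913^381 = 913^(256+64+32+16+8+4+1) ≡ 1364 (mod 1523).
Check: 1364² = 1860496 ≡ 913 (mod 1523). The two roots are 159 and 1364.

159, 1364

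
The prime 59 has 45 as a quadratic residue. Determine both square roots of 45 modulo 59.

Since 59 ≡ 3 (mod 4), a square root of 45 is 45^((59+1)/4) = 45^15 mod 59.
Repeated squaring: 45^2≡19, 45^4≡7, 45^8≡49 (mod 59).
45^15 = 45^(8+4+2+1) ≡ 35 (mod 59).
Check: 35² = 1225 ≡ 45 (mod 59). The two roots are 24 and 35.

24, 35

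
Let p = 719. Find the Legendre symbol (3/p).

Reciprocity: 3 ≡ 3 and 719 ≡ 3 (mod 4), so (3/719) = −(719/3).
Reduce top mod 3: now compute (2/3).
Pull out 2: since 3 ≡ 3 (mod 8), (2/3) = -1.
Reached (1/3) = 1. Collecting the sign flips along the way, the symbol is +1.

1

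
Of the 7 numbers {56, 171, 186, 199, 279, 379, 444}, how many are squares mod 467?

(56/467) = -1 → non-residue.
(171/467) = -1 → non-residue.
(186/467) = +1 → QR.
(199/467) = +1 → QR.
(279/467) = -1 → non-residue.
(379/467) = -1 → non-residue.
(444/467) = -1 → non-residue.
Total quadratic residues among the 7: 2.

2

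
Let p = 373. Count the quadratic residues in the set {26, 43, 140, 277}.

0

(26/373) = -1 → non-residue.
(43/373) = -1 → non-residue.
(140/373) = -1 → non-residue.
(277/373) = -1 → non-residue.
Total quadratic residues among the 4: 0.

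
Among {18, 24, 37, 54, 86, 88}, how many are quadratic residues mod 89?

(18/89) = +1 → QR.
(24/89) = -1 → non-residue.
(37/89) = -1 → non-residue.
(54/89) = -1 → non-residue.
(86/89) = -1 → non-residue.
(88/89) = +1 → QR.
Total quadratic residues among the 6: 2.

2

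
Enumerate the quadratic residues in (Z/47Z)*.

1, 2, 3, 4, 6, 7, 8, 9, 12, 14, 16, 17, 18, 21, 24, 25, 27, 28, 32, 34, 36, 37, 42

Square k = 1,…,23 (k and 47−k give the same square):
1²=1, 2²=4, 3²=9, 4²=16, 5²=25, 6²=36, 7²≡2, 8²≡17, 9²≡34, 10²≡6, 11²≡27, 12²≡3, 13²≡28, 14²≡8, 15²≡37, 16²≡21, 17²≡7, 18²≡42, 19²≡32, 20²≡24, 21²≡18, 22²≡14, 23²≡12 (mod 47).
So the quadratic residues mod 47 are {1, 2, 3, 4, 6, 7, 8, 9, 12, 14, 16, 17, 18, 21, 24, 25, 27, 28, 32, 34, 36, 37, 42}.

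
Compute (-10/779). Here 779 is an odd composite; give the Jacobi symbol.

1

First reduce: -10 ≡ 769 (mod 779).
Reciprocity: 769 ≡ 1 and 779 ≡ 3 (mod 4), so (769/779) = +(779/769).
Reduce top mod 769: now compute (10/769).
Pull out 2: since 769 ≡ 1 (mod 8), (2/769) = +1.
Reciprocity: 5 ≡ 1 and 769 ≡ 1 (mod 4), so (5/769) = +(769/5).
Reduce top mod 5: now compute (4/5).
Pull out 2^2: since 5 ≡ 5 (mod 8), (2/5) = -1, so (2/5)^2 = +1.
Reached (1/5) = 1. Collecting the sign flips along the way, the symbol is +1.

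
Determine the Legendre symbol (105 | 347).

Euler's criterion: (105/347) ≡ 105^173 (mod 347).
105^2 ≡ 268 (mod 347)
105^4 ≡ 342 (mod 347)
105^8 ≡ 25 (mod 347)
105^16 ≡ 278 (mod 347)
105^32 ≡ 250 (mod 347)
105^64 ≡ 40 (mod 347)
105^128 ≡ 212 (mod 347)
105^173 = 105^(128+32+8+4+1) ≡ 1 (mod 347).
Result is 1, so (105/347) = 1.

1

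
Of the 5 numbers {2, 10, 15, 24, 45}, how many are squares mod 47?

(2/47) = +1 → QR.
(10/47) = -1 → non-residue.
(15/47) = -1 → non-residue.
(24/47) = +1 → QR.
(45/47) = -1 → non-residue.
Total quadratic residues among the 5: 2.

2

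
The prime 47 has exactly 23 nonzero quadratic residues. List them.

1,2,3,4,6,7,8,9,12,14,16,17,18,21,24,25,27,28,32,34,36,37,42

Square k = 1,…,23 (k and 47−k give the same square):
1²=1, 2²=4, 3²=9, 4²=16, 5²=25, 6²=36, 7²≡2, 8²≡17, 9²≡34, 10²≡6, 11²≡27, 12²≡3, 13²≡28, 14²≡8, 15²≡37, 16²≡21, 17²≡7, 18²≡42, 19²≡32, 20²≡24, 21²≡18, 22²≡14, 23²≡12 (mod 47).
So the quadratic residues mod 47 are {1, 2, 3, 4, 6, 7, 8, 9, 12, 14, 16, 17, 18, 21, 24, 25, 27, 28, 32, 34, 36, 37, 42}.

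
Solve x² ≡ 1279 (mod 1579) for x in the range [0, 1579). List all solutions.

158, 1421

Since 1579 ≡ 3 (mod 4), a square root of 1279 is 1279^((1579+1)/4) = 1279^395 mod 1579.
Repeated squaring: 1279^2≡1576, 1279^4≡9, 1279^8≡81, 1279^16≡245, 1279^32≡23, 1279^64≡529, 1279^128≡358, 1279^256≡265 (mod 1579).
1279^395 = 1279^(256+128+8+2+1) ≡ 1421 (mod 1579).
Check: 1421² = 2019241 ≡ 1279 (mod 1579). The two roots are 158 and 1421.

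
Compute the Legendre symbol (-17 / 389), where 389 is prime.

Euler's criterion: (-17/389) ≡ 372^194 (mod 389).
372^2 ≡ 289 (mod 389)
372^4 ≡ 275 (mod 389)
372^8 ≡ 159 (mod 389)
372^16 ≡ 385 (mod 389)
372^32 ≡ 16 (mod 389)
372^64 ≡ 256 (mod 389)
372^128 ≡ 184 (mod 389)
372^194 = 372^(128+64+2) ≡ 1 (mod 389).
Result is 1, so (-17/389) = 1.

1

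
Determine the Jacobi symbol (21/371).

Reciprocity: 21 ≡ 1 and 371 ≡ 3 (mod 4), so (21/371) = +(371/21).
Reduce top mod 21: now compute (14/21).
Pull out 2: since 21 ≡ 5 (mod 8), (2/21) = -1.
Reciprocity: 7 ≡ 3 and 21 ≡ 1 (mod 4), so (7/21) = +(21/7).
Reduce top mod 7: now compute (0/7).
Top reduces to 0: gcd > 1, so the symbol is 0.

0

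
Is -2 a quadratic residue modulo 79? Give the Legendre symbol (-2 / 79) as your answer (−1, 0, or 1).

First reduce: -2 ≡ 77 (mod 79).
Reciprocity: 77 ≡ 1 and 79 ≡ 3 (mod 4), so (77/79) = +(79/77).
Reduce top mod 77: now compute (2/77).
Pull out 2: since 77 ≡ 5 (mod 8), (2/77) = -1.
Reached (1/77) = 1. Collecting the sign flips along the way, the symbol is -1.

-1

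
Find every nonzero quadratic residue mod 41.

Square k = 1,…,20 (k and 41−k give the same square):
1²=1, 2²=4, 3²=9, 4²=16, 5²=25, 6²=36, 7²≡8, 8²≡23, 9²≡40, 10²≡18, 11²≡39, 12²≡21, 13²≡5, 14²≡32, 15²≡20, 16²≡10, 17²≡2, 18²≡37, 19²≡33, 20²≡31 (mod 41).
So the quadratic residues mod 41 are {1, 2, 4, 5, 8, 9, 10, 16, 18, 20, 21, 23, 25, 31, 32, 33, 36, 37, 39, 40}.

1 2 4 5 8 9 10 16 18 20 21 23 25 31 32 33 36 37 39 40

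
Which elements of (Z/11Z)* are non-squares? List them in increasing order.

Square k = 1,…,5 (k and 11−k give the same square):
1²=1, 2²=4, 3²=9, 4²≡5, 5²≡3 (mod 11).
The residues are {1, 3, 4, 5, 9}; the non-residues are the remaining 5 nonzero classes.

2, 6, 7, 8, 10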